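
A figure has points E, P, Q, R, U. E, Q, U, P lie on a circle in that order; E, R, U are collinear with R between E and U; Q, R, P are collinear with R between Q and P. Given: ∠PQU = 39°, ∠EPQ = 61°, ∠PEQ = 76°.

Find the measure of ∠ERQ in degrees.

∠ERQ = 100°

1. ∠EUQ = 61°  [same arc EQ]
2. ∠QRU = 80°  [△QRU]
3. ∠ERQ = 100°  [linear pair at R on EU]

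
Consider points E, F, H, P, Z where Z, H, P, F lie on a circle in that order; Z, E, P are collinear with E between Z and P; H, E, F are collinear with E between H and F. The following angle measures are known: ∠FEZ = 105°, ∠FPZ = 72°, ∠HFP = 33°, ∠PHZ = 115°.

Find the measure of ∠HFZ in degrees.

1. ∠HZP = 33°  [same arc HP]
2. ∠HPZ = 32°  [△ZHP]
3. ∠HFZ = 32°  [same arc ZH]

∠HFZ = 32°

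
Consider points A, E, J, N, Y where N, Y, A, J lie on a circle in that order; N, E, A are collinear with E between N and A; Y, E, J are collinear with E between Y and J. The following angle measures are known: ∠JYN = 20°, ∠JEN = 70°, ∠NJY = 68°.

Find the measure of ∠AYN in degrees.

∠AYN = 62°

1. ∠JAN = 20°  [same arc NJ]
2. ∠ANJ = 42°  [△NEJ]
3. ∠AJN = 118°  [△NAJ]
4. ∠AYN = 62°  [cyclic NYAJ, opposite ∠Y+∠J]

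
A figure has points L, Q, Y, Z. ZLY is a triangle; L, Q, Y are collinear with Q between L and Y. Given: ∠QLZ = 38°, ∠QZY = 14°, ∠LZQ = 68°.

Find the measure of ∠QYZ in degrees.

1. ∠LQZ = 74°  [△ZLQ]
2. ∠YQZ = 106°  [linear pair at Q on LY]
3. ∠QYZ = 60°  [△ZQY]

∠QYZ = 60°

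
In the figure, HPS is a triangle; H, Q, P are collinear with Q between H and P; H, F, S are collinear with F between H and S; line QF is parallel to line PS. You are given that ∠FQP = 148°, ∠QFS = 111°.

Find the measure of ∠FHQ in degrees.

∠FHQ = 79°

1. ∠FQH = 32°  [linear pair at Q on HP]
2. ∠HFQ = 69°  [linear pair at F on HS]
3. ∠FHQ = 79°  [△HQF]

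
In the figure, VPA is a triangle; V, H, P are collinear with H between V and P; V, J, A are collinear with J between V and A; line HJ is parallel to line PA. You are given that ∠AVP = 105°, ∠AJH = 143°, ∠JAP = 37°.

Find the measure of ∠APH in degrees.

∠APH = 38°

1. ∠PAV = 37°  [J on ray AV]
2. ∠APV = 38°  [△VPA]
3. ∠APH = 38°  [H on ray PV]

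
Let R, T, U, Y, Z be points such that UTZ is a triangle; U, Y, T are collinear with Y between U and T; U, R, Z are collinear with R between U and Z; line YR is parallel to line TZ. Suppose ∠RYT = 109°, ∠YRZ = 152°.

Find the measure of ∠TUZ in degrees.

1. ∠RYU = 71°  [linear pair at Y on UT]
2. ∠URY = 28°  [linear pair at R on UZ]
3. ∠RUY = 81°  [△UYR]
4. ∠TUZ = 81°  [Y on UT, R on UZ]

∠TUZ = 81°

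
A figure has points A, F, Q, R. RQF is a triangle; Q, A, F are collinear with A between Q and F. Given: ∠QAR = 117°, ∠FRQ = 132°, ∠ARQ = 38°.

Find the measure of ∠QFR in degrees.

∠QFR = 23°

1. ∠AQR = 25°  [△RQA]
2. ∠FQR = 25°  [A on ray QF]
3. ∠QFR = 23°  [△RQF]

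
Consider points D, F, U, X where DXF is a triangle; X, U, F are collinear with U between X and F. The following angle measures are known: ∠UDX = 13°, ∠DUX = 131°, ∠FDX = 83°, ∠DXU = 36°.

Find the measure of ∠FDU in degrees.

1. ∠DUF = 49°  [linear pair at U on XF]
2. ∠DXF = 36°  [U on ray XF]
3. ∠DFX = 61°  [△DXF]
4. ∠DFU = 61°  [U on ray FX]
5. ∠FDU = 70°  [△DUF]

∠FDU = 70°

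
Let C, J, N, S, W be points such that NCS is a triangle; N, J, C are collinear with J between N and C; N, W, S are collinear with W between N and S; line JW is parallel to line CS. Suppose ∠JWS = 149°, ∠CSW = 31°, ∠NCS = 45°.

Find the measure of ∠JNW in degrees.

1. ∠JWN = 31°  [linear pair at W on NS]
2. ∠NJW = 45°  [JW∥CS, corresponding at J]
3. ∠JNW = 104°  [△NJW]

∠JNW = 104°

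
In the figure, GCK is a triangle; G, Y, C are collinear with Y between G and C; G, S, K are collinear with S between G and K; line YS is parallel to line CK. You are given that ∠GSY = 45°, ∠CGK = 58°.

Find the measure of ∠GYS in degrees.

1. ∠CKG = 45°  [YS∥CK, corresponding at S]
2. ∠GCK = 77°  [△GCK]
3. ∠GYS = 77°  [YS∥CK, corresponding at Y]

∠GYS = 77°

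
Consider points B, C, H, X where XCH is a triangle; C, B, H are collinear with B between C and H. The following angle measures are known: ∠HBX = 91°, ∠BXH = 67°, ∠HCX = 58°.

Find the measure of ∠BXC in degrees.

∠BXC = 33°

1. ∠CBX = 89°  [linear pair at B on CH]
2. ∠BCX = 58°  [B on ray CH]
3. ∠BXC = 33°  [△XCB]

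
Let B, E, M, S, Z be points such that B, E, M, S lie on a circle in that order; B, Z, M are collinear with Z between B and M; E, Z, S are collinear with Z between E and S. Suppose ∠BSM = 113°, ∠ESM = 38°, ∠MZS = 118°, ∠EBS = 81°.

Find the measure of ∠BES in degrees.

1. ∠EBM = 38°  [same arc EM]
2. ∠BZE = 118°  [vertical angles at Z]
3. ∠BES = 24°  [△BZE]

∠BES = 24°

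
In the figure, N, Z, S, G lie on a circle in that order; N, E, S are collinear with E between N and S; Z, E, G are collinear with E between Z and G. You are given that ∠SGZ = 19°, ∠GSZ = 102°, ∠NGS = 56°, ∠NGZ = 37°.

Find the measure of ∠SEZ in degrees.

∠SEZ = 84°

1. ∠GZS = 59°  [△ZSG]
2. ∠NSZ = 37°  [same arc NZ]
3. ∠SEZ = 84°  [△ZES]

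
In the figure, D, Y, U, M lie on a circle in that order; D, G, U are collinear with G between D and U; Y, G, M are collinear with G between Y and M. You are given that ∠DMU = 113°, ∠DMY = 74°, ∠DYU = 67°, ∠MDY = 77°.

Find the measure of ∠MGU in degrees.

1. ∠DUY = 74°  [same arc DY]
2. ∠DYM = 29°  [△DYM]
3. ∠UDY = 39°  [△DYU]
4. ∠DUM = 29°  [same arc DM]
5. ∠UMY = 39°  [same arc YU]
6. ∠MGU = 112°  [△UGM]

∠MGU = 112°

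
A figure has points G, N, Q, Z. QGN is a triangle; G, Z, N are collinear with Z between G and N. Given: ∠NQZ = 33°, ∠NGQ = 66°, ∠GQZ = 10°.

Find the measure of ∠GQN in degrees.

∠GQN = 43°

1. ∠QGZ = 66°  [Z on ray GN]
2. ∠GZQ = 104°  [△QGZ]
3. ∠NZQ = 76°  [linear pair at Z on GN]
4. ∠QNZ = 71°  [△QZN]
5. ∠GNQ = 71°  [Z on ray NG]
6. ∠GQN = 43°  [△QGN]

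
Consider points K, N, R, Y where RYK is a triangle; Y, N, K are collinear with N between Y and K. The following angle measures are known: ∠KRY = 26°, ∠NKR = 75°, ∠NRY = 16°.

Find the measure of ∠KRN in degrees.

∠KRN = 10°

1. ∠RKY = 75°  [N on ray KY]
2. ∠KYR = 79°  [△RYK]
3. ∠NYR = 79°  [N on ray YK]
4. ∠RNY = 85°  [△RYN]
5. ∠KNR = 95°  [linear pair at N on YK]
6. ∠KRN = 10°  [△RNK]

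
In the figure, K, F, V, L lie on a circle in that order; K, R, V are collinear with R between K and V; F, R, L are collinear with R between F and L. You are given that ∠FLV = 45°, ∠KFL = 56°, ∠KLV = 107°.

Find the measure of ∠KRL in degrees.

∠KRL = 101°

1. ∠KVL = 56°  [same arc KL]
2. ∠LRV = 79°  [△VRL]
3. ∠KRL = 101°  [linear pair at R on KV]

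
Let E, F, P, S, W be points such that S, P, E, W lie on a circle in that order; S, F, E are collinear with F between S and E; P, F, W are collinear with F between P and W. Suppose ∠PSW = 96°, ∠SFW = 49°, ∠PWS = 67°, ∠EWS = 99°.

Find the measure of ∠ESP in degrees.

∠ESP = 32°

1. ∠PES = 67°  [same arc SP]
2. ∠EPS = 81°  [cyclic SPEW, opposite ∠P+∠W]
3. ∠ESP = 32°  [△SPE]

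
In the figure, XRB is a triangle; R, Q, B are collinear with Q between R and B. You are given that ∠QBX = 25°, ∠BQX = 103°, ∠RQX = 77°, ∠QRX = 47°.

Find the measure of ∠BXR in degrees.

∠BXR = 108°

1. ∠RBX = 25°  [Q on ray BR]
2. ∠BRX = 47°  [Q on ray RB]
3. ∠BXR = 108°  [△XRB]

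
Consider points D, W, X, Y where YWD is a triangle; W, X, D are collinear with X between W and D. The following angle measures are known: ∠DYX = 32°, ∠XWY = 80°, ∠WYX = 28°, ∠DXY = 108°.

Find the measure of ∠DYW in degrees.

1. ∠XDY = 40°  [△YXD]
2. ∠DWY = 80°  [X on ray WD]
3. ∠WDY = 40°  [X on ray DW]
4. ∠DYW = 60°  [△YWD]

∠DYW = 60°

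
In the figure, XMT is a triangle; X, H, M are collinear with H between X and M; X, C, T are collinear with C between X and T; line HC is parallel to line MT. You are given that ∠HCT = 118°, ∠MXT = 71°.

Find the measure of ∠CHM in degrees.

1. ∠HCX = 62°  [linear pair at C on XT]
2. ∠CXH = 71°  [H on XM, C on XT]
3. ∠CHX = 47°  [△XHC]
4. ∠CHM = 133°  [linear pair at H on XM]

∠CHM = 133°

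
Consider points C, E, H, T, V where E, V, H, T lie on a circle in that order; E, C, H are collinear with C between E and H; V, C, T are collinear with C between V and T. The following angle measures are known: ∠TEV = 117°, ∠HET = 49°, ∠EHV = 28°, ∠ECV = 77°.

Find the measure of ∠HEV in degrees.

∠HEV = 68°

1. ∠THV = 63°  [cyclic EVHT, opposite ∠E+∠H]
2. ∠HVT = 49°  [same arc HT]
3. ∠HTV = 68°  [△VHT]
4. ∠HEV = 68°  [same arc VH]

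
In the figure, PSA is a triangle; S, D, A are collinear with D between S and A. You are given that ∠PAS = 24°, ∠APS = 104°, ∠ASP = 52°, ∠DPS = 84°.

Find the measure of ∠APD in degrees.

1. ∠DAP = 24°  [D on ray AS]
2. ∠DSP = 52°  [D on ray SA]
3. ∠PDS = 44°  [△PSD]
4. ∠ADP = 136°  [linear pair at D on SA]
5. ∠APD = 20°  [△PDA]

∠APD = 20°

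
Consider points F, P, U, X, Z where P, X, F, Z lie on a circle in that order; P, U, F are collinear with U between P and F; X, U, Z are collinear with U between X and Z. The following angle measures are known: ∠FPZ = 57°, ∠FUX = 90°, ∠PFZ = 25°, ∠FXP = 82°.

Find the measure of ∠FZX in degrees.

1. ∠FXZ = 57°  [same arc FZ]
2. ∠PFX = 33°  [△XUF]
3. ∠FPX = 65°  [△PXF]
4. ∠FZX = 65°  [same arc XF]

∠FZX = 65°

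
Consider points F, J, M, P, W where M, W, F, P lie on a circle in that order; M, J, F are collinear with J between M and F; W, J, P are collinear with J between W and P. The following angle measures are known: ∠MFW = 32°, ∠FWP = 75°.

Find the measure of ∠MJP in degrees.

∠MJP = 73°

1. ∠MPW = 32°  [same arc MW]
2. ∠FMP = 75°  [same arc FP]
3. ∠MJP = 73°  [△MJP]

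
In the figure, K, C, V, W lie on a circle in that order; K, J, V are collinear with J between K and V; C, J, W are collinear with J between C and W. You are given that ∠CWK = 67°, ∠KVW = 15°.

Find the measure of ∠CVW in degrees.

∠CVW = 82°

1. ∠KCW = 15°  [same arc KW]
2. ∠CKW = 98°  [△KCW]
3. ∠CVW = 82°  [cyclic KCVW, opposite ∠K+∠V]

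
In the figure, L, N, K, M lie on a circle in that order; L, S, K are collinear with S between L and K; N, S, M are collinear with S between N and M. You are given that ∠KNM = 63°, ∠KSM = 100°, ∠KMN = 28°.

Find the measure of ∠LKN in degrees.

1. ∠KLM = 63°  [same arc KM]
2. ∠LSM = 80°  [linear pair at S on LK]
3. ∠LMN = 37°  [△LSM]
4. ∠LKN = 37°  [same arc LN]

∠LKN = 37°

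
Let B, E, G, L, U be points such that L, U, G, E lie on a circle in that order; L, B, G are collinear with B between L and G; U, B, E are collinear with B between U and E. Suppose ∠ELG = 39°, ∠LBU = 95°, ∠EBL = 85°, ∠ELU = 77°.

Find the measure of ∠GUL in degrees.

∠GUL = 86°

1. ∠EUG = 39°  [same arc GE]
2. ∠LEU = 56°  [△LBE]
3. ∠GBU = 85°  [linear pair at B on LG]
4. ∠EUL = 47°  [△LUE]
5. ∠LGU = 56°  [△UBG]
6. ∠GLU = 38°  [△LBU]
7. ∠GUL = 86°  [△LUG]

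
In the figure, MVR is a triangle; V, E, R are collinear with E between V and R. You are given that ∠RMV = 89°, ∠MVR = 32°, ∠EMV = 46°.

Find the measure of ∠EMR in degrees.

1. ∠MRV = 59°  [△MVR]
2. ∠EVM = 32°  [E on ray VR]
3. ∠MEV = 102°  [△MVE]
4. ∠ERM = 59°  [E on ray RV]
5. ∠MER = 78°  [linear pair at E on VR]
6. ∠EMR = 43°  [△MER]

∠EMR = 43°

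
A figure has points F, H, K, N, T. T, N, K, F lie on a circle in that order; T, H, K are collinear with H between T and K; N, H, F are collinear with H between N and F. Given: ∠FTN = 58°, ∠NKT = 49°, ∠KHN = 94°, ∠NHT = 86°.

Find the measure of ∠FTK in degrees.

∠FTK = 37°

1. ∠NFT = 49°  [same arc TN]
2. ∠FHT = 94°  [vertical angles at H]
3. ∠FTK = 37°  [△THF]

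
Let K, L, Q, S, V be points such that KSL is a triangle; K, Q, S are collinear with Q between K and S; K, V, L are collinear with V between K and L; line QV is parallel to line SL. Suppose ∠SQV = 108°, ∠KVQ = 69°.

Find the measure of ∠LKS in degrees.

1. ∠KQV = 72°  [linear pair at Q on KS]
2. ∠QKV = 39°  [△KQV]
3. ∠LKS = 39°  [Q on KS, V on KL]

∠LKS = 39°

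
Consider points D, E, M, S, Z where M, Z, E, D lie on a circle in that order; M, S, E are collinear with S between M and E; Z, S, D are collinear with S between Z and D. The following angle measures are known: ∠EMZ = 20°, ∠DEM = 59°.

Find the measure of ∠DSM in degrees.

1. ∠EDZ = 20°  [same arc ZE]
2. ∠DSE = 101°  [△ESD]
3. ∠DSM = 79°  [linear pair at S on ME]

∠DSM = 79°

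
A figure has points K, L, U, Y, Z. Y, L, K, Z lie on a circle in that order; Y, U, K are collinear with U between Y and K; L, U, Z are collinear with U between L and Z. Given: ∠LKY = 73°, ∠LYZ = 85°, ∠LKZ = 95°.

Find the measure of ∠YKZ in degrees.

1. ∠LZY = 73°  [same arc YL]
2. ∠YLZ = 22°  [△YLZ]
3. ∠YKZ = 22°  [same arc YZ]

∠YKZ = 22°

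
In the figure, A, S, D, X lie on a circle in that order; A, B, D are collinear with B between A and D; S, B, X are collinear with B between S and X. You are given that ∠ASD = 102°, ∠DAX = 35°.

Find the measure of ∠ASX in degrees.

1. ∠AXD = 78°  [cyclic ASDX, opposite ∠S+∠X]
2. ∠ADX = 67°  [△ADX]
3. ∠ASX = 67°  [same arc AX]

∠ASX = 67°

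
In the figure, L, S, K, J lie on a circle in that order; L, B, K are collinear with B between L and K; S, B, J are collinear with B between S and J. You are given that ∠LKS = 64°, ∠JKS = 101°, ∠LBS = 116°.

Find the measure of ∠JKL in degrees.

∠JKL = 37°

1. ∠LJS = 64°  [same arc LS]
2. ∠JLS = 79°  [cyclic LSKJ, opposite ∠L+∠K]
3. ∠JSL = 37°  [△LSJ]
4. ∠JKL = 37°  [same arc LJ]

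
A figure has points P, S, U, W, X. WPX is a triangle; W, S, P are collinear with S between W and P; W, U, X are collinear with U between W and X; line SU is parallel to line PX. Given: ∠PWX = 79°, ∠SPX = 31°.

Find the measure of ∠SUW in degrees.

1. ∠WPX = 31°  [S on ray PW]
2. ∠PXW = 70°  [△WPX]
3. ∠SUW = 70°  [SU∥PX, corresponding at U]

∠SUW = 70°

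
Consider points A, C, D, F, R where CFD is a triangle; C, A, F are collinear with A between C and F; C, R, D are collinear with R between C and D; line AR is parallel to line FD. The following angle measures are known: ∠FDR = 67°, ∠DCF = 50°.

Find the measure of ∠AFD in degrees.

1. ∠CDF = 67°  [R on ray DC]
2. ∠CFD = 63°  [△CFD]
3. ∠AFD = 63°  [A on ray FC]

∠AFD = 63°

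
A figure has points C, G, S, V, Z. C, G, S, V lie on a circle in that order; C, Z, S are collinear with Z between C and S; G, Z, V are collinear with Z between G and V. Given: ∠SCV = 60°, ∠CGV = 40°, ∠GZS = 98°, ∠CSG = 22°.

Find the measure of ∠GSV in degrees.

∠GSV = 62°

1. ∠CVG = 22°  [same arc CG]
2. ∠GCV = 118°  [△CGV]
3. ∠GSV = 62°  [cyclic CGSV, opposite ∠C+∠S]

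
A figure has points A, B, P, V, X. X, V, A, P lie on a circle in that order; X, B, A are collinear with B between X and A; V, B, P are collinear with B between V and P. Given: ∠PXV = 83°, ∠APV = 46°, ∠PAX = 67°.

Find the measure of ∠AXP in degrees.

1. ∠PAV = 97°  [cyclic XVAP, opposite ∠X+∠A]
2. ∠AVP = 37°  [△VAP]
3. ∠AXP = 37°  [same arc AP]

∠AXP = 37°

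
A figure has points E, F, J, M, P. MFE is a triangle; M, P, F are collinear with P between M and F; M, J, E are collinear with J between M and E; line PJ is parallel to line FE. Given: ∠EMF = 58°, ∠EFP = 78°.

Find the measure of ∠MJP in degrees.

∠MJP = 44°

1. ∠EFM = 78°  [P on ray FM]
2. ∠FEM = 44°  [△MFE]
3. ∠MJP = 44°  [PJ∥FE, corresponding at J]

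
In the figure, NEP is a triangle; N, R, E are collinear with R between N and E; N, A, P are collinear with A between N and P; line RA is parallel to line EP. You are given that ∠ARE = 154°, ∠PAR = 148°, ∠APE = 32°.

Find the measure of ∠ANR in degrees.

1. ∠ARN = 26°  [linear pair at R on NE]
2. ∠NAR = 32°  [linear pair at A on NP]
3. ∠ANR = 122°  [△NRA]

∠ANR = 122°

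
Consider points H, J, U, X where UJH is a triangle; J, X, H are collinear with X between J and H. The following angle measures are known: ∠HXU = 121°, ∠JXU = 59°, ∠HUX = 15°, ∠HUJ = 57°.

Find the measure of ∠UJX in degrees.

∠UJX = 79°

1. ∠UHX = 44°  [△UXH]
2. ∠JHU = 44°  [X on ray HJ]
3. ∠HJU = 79°  [△UJH]
4. ∠UJX = 79°  [X on ray JH]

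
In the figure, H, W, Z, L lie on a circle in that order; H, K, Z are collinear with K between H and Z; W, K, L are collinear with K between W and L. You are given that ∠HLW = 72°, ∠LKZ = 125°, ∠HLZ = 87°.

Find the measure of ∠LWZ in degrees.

∠LWZ = 53°

1. ∠HZW = 72°  [same arc HW]
2. ∠HKW = 125°  [vertical angles at K]
3. ∠WKZ = 55°  [linear pair at K on HZ]
4. ∠LWZ = 53°  [△WKZ]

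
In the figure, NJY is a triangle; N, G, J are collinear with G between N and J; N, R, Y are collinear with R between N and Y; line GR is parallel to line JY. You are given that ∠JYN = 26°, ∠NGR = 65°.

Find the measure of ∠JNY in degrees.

∠JNY = 89°

1. ∠GRN = 26°  [GR∥JY, corresponding at R]
2. ∠GNR = 89°  [△NGR]
3. ∠JNY = 89°  [G on NJ, R on NY]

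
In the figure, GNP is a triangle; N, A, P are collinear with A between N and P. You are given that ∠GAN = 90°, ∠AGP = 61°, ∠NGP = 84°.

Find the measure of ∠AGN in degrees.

∠AGN = 23°

1. ∠GAP = 90°  [linear pair at A on NP]
2. ∠APG = 29°  [△GAP]
3. ∠GPN = 29°  [A on ray PN]
4. ∠GNP = 67°  [△GNP]
5. ∠ANG = 67°  [A on ray NP]
6. ∠AGN = 23°  [△GNA]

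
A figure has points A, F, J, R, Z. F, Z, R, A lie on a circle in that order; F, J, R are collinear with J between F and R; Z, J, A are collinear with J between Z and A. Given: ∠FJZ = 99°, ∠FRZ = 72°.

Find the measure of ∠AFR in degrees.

∠AFR = 27°

1. ∠AJR = 99°  [vertical angles at J]
2. ∠FAZ = 72°  [same arc FZ]
3. ∠AJF = 81°  [linear pair at J on FR]
4. ∠AFR = 27°  [△FJA]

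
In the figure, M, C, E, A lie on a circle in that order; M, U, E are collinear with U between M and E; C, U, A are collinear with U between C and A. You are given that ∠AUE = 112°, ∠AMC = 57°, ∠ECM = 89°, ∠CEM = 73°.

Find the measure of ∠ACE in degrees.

1. ∠CUM = 112°  [vertical angles at U]
2. ∠CUE = 68°  [linear pair at U on ME]
3. ∠ACE = 39°  [△CUE]

∠ACE = 39°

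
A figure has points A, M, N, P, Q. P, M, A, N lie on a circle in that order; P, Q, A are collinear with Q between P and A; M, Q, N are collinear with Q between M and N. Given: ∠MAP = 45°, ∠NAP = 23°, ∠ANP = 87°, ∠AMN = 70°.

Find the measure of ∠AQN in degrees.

1. ∠MNP = 45°  [same arc PM]
2. ∠APN = 70°  [△PAN]
3. ∠NQP = 65°  [△PQN]
4. ∠AQN = 115°  [linear pair at Q on PA]

∠AQN = 115°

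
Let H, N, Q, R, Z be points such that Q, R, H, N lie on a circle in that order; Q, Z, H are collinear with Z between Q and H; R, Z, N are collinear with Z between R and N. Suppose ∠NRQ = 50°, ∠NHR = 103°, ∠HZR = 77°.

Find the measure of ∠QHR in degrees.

∠QHR = 53°

1. ∠NQR = 77°  [cyclic QRHN, opposite ∠Q+∠H]
2. ∠QNR = 53°  [△QRN]
3. ∠QHR = 53°  [same arc QR]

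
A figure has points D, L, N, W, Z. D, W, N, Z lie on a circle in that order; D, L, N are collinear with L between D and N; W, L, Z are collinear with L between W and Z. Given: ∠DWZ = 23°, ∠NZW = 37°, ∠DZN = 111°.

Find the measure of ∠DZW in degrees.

∠DZW = 74°

1. ∠DNZ = 23°  [same arc DZ]
2. ∠NLZ = 120°  [△NLZ]
3. ∠NDZ = 46°  [△DNZ]
4. ∠DLZ = 60°  [linear pair at L on DN]
5. ∠DZW = 74°  [△DLZ]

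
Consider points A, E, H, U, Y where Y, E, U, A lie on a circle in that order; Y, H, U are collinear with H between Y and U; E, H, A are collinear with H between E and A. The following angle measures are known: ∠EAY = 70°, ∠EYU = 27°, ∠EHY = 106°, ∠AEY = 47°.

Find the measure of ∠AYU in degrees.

∠AYU = 36°

1. ∠EUY = 70°  [same arc YE]
2. ∠UEY = 83°  [△YEU]
3. ∠AUY = 47°  [same arc YA]
4. ∠UAY = 97°  [cyclic YEUA, opposite ∠E+∠A]
5. ∠AYU = 36°  [△YUA]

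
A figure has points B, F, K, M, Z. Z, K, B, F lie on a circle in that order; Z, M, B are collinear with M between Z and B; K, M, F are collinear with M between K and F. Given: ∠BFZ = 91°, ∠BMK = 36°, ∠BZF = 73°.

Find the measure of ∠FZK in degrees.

1. ∠FBZ = 16°  [△ZBF]
2. ∠FMZ = 36°  [vertical angles at M]
3. ∠KFZ = 71°  [△ZMF]
4. ∠FKZ = 16°  [same arc ZF]
5. ∠FZK = 93°  [△ZKF]

∠FZK = 93°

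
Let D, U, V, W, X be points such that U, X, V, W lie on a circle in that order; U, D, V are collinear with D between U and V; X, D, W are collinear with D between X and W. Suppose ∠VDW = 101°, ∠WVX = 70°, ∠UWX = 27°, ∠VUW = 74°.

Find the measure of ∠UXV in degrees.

∠UXV = 117°

1. ∠UDX = 101°  [vertical angles at D]
2. ∠WUX = 110°  [cyclic UXVW, opposite ∠U+∠V]
3. ∠UVX = 27°  [same arc UX]
4. ∠UXW = 43°  [△UXW]
5. ∠VUX = 36°  [△UDX]
6. ∠UXV = 117°  [△UXV]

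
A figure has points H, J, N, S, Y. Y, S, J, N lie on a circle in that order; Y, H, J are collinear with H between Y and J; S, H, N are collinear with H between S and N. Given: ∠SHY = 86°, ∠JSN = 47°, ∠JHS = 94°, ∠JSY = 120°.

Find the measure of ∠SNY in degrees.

1. ∠JYN = 47°  [same arc JN]
2. ∠NHY = 94°  [vertical angles at H]
3. ∠SNY = 39°  [△YHN]

∠SNY = 39°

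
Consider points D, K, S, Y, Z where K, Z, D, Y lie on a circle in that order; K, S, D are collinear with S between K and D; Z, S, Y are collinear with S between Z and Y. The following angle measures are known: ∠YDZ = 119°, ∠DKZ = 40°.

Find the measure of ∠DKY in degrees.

∠DKY = 21°

1. ∠DYZ = 40°  [same arc ZD]
2. ∠DZY = 21°  [△ZDY]
3. ∠DKY = 21°  [same arc DY]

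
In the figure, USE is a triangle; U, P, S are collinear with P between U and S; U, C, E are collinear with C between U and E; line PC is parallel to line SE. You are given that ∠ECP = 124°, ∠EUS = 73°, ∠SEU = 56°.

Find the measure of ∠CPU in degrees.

1. ∠PCU = 56°  [linear pair at C on UE]
2. ∠CUP = 73°  [P on US, C on UE]
3. ∠CPU = 51°  [△UPC]

∠CPU = 51°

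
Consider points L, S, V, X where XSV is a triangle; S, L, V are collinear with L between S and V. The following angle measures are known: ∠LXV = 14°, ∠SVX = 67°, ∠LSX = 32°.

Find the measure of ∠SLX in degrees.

1. ∠LVX = 67°  [L on ray VS]
2. ∠VLX = 99°  [△XLV]
3. ∠SLX = 81°  [linear pair at L on SV]

∠SLX = 81°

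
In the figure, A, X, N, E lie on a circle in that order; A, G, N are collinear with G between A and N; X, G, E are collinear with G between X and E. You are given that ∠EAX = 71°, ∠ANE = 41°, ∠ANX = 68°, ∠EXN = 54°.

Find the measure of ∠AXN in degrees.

1. ∠EAN = 54°  [same arc NE]
2. ∠AEN = 85°  [△ANE]
3. ∠AXN = 95°  [cyclic AXNE, opposite ∠X+∠E]

∠AXN = 95°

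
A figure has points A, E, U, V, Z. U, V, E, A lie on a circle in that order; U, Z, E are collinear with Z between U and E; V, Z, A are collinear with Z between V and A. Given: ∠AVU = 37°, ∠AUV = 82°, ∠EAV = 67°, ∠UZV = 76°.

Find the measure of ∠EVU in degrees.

∠EVU = 52°

1. ∠UAV = 61°  [△UVA]
2. ∠EUV = 67°  [△UZV]
3. ∠UEV = 61°  [same arc UV]
4. ∠EVU = 52°  [△UVE]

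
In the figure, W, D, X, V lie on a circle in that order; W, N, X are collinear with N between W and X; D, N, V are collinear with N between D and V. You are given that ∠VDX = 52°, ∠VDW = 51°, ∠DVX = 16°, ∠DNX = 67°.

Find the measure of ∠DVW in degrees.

1. ∠VWX = 52°  [same arc XV]
2. ∠VNW = 67°  [vertical angles at N]
3. ∠DVW = 61°  [△WNV]

∠DVW = 61°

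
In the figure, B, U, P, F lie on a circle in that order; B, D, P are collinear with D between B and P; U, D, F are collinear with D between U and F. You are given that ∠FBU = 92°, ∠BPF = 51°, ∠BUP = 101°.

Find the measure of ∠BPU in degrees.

∠BPU = 37°

1. ∠BUF = 51°  [same arc BF]
2. ∠BFU = 37°  [△BUF]
3. ∠BPU = 37°  [same arc BU]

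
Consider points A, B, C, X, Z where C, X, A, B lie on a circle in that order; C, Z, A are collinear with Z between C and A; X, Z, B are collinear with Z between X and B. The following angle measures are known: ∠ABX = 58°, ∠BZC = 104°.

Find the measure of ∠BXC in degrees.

1. ∠ACX = 58°  [same arc XA]
2. ∠AZX = 104°  [vertical angles at Z]
3. ∠CZX = 76°  [linear pair at Z on CA]
4. ∠BXC = 46°  [△CZX]

∠BXC = 46°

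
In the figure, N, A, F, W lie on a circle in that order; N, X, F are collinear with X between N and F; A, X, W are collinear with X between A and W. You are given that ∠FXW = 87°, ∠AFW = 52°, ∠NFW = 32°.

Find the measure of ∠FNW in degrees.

∠FNW = 67°

1. ∠AWF = 61°  [△FXW]
2. ∠FAW = 67°  [△AFW]
3. ∠FNW = 67°  [same arc FW]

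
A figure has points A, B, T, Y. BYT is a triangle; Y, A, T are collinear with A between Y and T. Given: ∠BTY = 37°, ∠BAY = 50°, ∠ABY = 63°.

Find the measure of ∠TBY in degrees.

1. ∠AYB = 67°  [△BYA]
2. ∠BYT = 67°  [A on ray YT]
3. ∠TBY = 76°  [△BYT]

∠TBY = 76°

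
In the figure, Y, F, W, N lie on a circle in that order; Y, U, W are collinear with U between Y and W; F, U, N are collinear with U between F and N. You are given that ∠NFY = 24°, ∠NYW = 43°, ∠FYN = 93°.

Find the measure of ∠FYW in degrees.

∠FYW = 50°

1. ∠NWY = 24°  [same arc YN]
2. ∠FNY = 63°  [△YFN]
3. ∠WNY = 113°  [△YWN]
4. ∠FWY = 63°  [same arc YF]
5. ∠WFY = 67°  [cyclic YFWN, opposite ∠F+∠N]
6. ∠FYW = 50°  [△YFW]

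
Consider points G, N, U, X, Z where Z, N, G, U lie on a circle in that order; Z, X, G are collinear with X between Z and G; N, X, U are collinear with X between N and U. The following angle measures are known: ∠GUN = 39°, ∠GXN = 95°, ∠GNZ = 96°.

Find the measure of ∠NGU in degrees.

1. ∠GZN = 39°  [same arc NG]
2. ∠NGZ = 45°  [△ZNG]
3. ∠GNU = 40°  [△NXG]
4. ∠NGU = 101°  [△NGU]

∠NGU = 101°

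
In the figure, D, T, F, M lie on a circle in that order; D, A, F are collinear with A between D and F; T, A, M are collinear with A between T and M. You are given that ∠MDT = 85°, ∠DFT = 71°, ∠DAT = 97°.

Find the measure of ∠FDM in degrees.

1. ∠DMT = 71°  [same arc DT]
2. ∠FAM = 97°  [vertical angles at A]
3. ∠DAM = 83°  [linear pair at A on DF]
4. ∠FDM = 26°  [△DAM]

∠FDM = 26°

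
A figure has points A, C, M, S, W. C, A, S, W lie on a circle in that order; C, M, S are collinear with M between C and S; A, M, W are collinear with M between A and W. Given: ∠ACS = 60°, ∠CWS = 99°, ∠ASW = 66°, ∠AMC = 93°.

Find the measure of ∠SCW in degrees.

1. ∠AWS = 60°  [same arc AS]
2. ∠SAW = 54°  [△ASW]
3. ∠SCW = 54°  [same arc SW]

∠SCW = 54°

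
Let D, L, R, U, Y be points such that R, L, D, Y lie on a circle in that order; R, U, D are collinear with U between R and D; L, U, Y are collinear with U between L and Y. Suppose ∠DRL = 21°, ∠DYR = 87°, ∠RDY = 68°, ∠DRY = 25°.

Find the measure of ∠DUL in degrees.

∠DUL = 89°

1. ∠DLR = 93°  [cyclic RLDY, opposite ∠L+∠Y]
2. ∠DLY = 25°  [same arc DY]
3. ∠LDR = 66°  [△RLD]
4. ∠DUL = 89°  [△LUD]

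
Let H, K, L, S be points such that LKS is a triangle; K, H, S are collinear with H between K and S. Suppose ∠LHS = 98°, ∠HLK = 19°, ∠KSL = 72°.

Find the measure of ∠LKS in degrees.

∠LKS = 79°

1. ∠KHL = 82°  [linear pair at H on KS]
2. ∠HKL = 79°  [△LKH]
3. ∠LKS = 79°  [H on ray KS]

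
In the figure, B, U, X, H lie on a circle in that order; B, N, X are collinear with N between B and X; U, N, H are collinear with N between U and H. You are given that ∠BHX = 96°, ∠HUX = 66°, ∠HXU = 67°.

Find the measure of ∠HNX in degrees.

∠HNX = 115°

1. ∠HBX = 66°  [same arc XH]
2. ∠UHX = 47°  [△UXH]
3. ∠BXH = 18°  [△BXH]
4. ∠HNX = 115°  [△XNH]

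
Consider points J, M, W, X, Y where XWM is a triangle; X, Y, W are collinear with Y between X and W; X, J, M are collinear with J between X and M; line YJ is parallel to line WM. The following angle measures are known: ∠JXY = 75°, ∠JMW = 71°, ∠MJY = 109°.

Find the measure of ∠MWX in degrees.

∠MWX = 34°

1. ∠MXW = 75°  [Y on XW, J on XM]
2. ∠WMX = 71°  [J on ray MX]
3. ∠MWX = 34°  [△XWM]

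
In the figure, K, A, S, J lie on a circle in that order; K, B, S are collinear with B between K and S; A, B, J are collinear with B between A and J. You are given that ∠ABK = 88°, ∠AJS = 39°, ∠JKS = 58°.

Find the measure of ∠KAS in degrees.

1. ∠ABS = 92°  [linear pair at B on KS]
2. ∠AKS = 39°  [same arc AS]
3. ∠JAS = 58°  [same arc SJ]
4. ∠ASK = 30°  [△ABS]
5. ∠KAS = 111°  [△KAS]

∠KAS = 111°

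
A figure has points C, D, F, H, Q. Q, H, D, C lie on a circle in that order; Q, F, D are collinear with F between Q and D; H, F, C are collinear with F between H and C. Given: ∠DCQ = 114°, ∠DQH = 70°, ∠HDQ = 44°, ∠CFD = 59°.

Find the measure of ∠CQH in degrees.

1. ∠HCQ = 44°  [same arc QH]
2. ∠HFQ = 59°  [vertical angles at F]
3. ∠CHQ = 51°  [△QFH]
4. ∠CQH = 85°  [△QHC]

∠CQH = 85°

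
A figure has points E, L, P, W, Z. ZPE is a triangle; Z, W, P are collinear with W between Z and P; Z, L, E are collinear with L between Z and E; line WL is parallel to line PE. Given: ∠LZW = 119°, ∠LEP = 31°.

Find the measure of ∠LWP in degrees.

∠LWP = 150°

1. ∠EZP = 119°  [W on ZP, L on ZE]
2. ∠PEZ = 31°  [L on ray EZ]
3. ∠EPZ = 30°  [△ZPE]
4. ∠LWZ = 30°  [WL∥PE, corresponding at W]
5. ∠LWP = 150°  [linear pair at W on ZP]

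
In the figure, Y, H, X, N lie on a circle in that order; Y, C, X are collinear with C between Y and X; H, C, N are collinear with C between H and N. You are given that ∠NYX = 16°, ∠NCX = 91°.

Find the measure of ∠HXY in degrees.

∠HXY = 75°

1. ∠NHX = 16°  [same arc XN]
2. ∠HCY = 91°  [vertical angles at C]
3. ∠HCX = 89°  [linear pair at C on YX]
4. ∠HXY = 75°  [△HCX]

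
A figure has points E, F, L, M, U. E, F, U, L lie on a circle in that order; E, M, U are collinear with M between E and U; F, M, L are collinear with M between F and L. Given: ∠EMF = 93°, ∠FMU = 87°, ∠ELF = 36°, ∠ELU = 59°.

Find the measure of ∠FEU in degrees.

1. ∠EUF = 36°  [same arc EF]
2. ∠EFU = 121°  [cyclic EFUL, opposite ∠F+∠L]
3. ∠FEU = 23°  [△EFU]

∠FEU = 23°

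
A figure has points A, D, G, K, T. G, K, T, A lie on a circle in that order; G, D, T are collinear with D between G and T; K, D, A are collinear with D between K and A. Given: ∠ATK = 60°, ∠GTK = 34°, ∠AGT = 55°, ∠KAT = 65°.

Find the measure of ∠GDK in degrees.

∠GDK = 89°

1. ∠AKT = 55°  [△KTA]
2. ∠KDT = 91°  [△KDT]
3. ∠GDK = 89°  [linear pair at D on GT]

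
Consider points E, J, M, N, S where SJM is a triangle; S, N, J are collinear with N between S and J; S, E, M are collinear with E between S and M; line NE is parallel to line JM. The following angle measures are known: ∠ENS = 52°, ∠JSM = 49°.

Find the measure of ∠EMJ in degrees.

∠EMJ = 79°

1. ∠MJS = 52°  [NE∥JM, corresponding at N]
2. ∠JMS = 79°  [△SJM]
3. ∠EMJ = 79°  [E on ray MS]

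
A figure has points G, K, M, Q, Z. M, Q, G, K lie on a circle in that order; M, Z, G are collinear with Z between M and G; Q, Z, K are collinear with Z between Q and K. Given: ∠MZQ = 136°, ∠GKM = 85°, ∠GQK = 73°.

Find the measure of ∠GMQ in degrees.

∠GMQ = 22°

1. ∠GZQ = 44°  [linear pair at Z on MG]
2. ∠GQM = 95°  [cyclic MQGK, opposite ∠Q+∠K]
3. ∠MGQ = 63°  [△QZG]
4. ∠GMQ = 22°  [△MQG]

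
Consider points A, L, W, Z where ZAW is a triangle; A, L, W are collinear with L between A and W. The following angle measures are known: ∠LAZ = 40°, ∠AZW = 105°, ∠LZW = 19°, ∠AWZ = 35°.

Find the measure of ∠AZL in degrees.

∠AZL = 86°

1. ∠LWZ = 35°  [L on ray WA]
2. ∠WLZ = 126°  [△ZLW]
3. ∠ALZ = 54°  [linear pair at L on AW]
4. ∠AZL = 86°  [△ZAL]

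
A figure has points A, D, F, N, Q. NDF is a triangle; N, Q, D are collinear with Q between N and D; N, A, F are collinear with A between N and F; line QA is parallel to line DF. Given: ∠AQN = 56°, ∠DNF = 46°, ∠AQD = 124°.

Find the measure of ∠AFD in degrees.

1. ∠FDN = 56°  [QA∥DF, corresponding at Q]
2. ∠DFN = 78°  [△NDF]
3. ∠AFD = 78°  [A on ray FN]

∠AFD = 78°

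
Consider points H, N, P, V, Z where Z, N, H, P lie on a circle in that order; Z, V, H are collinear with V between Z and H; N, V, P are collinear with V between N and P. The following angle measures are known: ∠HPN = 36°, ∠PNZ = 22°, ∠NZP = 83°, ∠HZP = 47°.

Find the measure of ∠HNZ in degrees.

∠HNZ = 69°

1. ∠PHZ = 22°  [same arc ZP]
2. ∠HPZ = 111°  [△ZHP]
3. ∠HNZ = 69°  [cyclic ZNHP, opposite ∠N+∠P]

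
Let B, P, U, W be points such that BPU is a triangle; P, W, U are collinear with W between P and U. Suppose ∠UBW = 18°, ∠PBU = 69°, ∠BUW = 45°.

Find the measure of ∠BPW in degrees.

1. ∠BUP = 45°  [W on ray UP]
2. ∠BPU = 66°  [△BPU]
3. ∠BPW = 66°  [W on ray PU]

∠BPW = 66°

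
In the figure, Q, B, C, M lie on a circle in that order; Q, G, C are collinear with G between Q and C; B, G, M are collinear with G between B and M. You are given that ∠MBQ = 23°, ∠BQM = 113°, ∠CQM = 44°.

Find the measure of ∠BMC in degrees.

1. ∠BCM = 67°  [cyclic QBCM, opposite ∠Q+∠C]
2. ∠CBM = 44°  [same arc CM]
3. ∠BMC = 69°  [△BCM]

∠BMC = 69°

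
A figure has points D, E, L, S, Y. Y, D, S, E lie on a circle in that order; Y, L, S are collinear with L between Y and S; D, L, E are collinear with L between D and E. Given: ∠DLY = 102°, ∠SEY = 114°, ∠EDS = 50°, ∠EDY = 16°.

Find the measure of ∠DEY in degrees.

1. ∠ELS = 102°  [vertical angles at L]
2. ∠EYS = 50°  [same arc SE]
3. ∠ELY = 78°  [linear pair at L on YS]
4. ∠DEY = 52°  [△YLE]

∠DEY = 52°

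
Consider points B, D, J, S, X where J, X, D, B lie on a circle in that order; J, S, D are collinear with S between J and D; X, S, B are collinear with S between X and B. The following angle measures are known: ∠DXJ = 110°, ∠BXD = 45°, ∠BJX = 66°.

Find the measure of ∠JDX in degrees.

1. ∠BDX = 114°  [cyclic JXDB, opposite ∠J+∠D]
2. ∠DBX = 21°  [△XDB]
3. ∠DJX = 21°  [same arc XD]
4. ∠JDX = 49°  [△JXD]

∠JDX = 49°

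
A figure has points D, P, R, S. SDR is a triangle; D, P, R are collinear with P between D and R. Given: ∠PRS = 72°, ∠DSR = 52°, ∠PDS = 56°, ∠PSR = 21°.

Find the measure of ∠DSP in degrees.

∠DSP = 31°

1. ∠RPS = 87°  [△SPR]
2. ∠DPS = 93°  [linear pair at P on DR]
3. ∠DSP = 31°  [△SDP]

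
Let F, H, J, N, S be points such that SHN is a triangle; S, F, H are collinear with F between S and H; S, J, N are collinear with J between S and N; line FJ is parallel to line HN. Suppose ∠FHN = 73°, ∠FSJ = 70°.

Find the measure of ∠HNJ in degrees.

1. ∠NHS = 73°  [F on ray HS]
2. ∠HSN = 70°  [F on SH, J on SN]
3. ∠HNS = 37°  [△SHN]
4. ∠HNJ = 37°  [J on ray NS]

∠HNJ = 37°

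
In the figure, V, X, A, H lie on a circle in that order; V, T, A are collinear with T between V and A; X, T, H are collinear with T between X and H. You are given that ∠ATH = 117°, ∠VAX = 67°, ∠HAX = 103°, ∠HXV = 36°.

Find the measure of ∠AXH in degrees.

∠AXH = 50°

1. ∠VTX = 117°  [vertical angles at T]
2. ∠ATX = 63°  [linear pair at T on VA]
3. ∠AXH = 50°  [△XTA]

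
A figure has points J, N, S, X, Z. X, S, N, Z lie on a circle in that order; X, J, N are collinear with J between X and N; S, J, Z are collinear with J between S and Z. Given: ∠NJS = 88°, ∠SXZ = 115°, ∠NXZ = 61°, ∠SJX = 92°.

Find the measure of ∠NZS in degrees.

1. ∠SNZ = 65°  [cyclic XSNZ, opposite ∠X+∠N]
2. ∠NSZ = 61°  [same arc NZ]
3. ∠NZS = 54°  [△SNZ]

∠NZS = 54°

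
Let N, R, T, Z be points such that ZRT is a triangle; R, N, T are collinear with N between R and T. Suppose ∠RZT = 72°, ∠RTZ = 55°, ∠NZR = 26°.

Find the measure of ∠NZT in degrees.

∠NZT = 46°

1. ∠TRZ = 53°  [△ZRT]
2. ∠NTZ = 55°  [N on ray TR]
3. ∠NRZ = 53°  [N on ray RT]
4. ∠RNZ = 101°  [△ZRN]
5. ∠TNZ = 79°  [linear pair at N on RT]
6. ∠NZT = 46°  [△ZNT]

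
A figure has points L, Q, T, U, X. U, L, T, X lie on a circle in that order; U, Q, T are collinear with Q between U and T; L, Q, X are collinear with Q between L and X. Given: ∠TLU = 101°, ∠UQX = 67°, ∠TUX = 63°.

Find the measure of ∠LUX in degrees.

∠LUX = 92°

1. ∠TXU = 79°  [cyclic ULTX, opposite ∠L+∠X]
2. ∠TQX = 113°  [linear pair at Q on UT]
3. ∠TLX = 63°  [same arc TX]
4. ∠UTX = 38°  [△UTX]
5. ∠LXT = 29°  [△TQX]
6. ∠LTX = 88°  [△LTX]
7. ∠LUX = 92°  [cyclic ULTX, opposite ∠U+∠T]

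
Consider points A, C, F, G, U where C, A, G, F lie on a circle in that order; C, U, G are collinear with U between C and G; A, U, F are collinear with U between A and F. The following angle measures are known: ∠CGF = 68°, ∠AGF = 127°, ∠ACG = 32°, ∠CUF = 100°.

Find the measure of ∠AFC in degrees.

1. ∠CAF = 68°  [same arc CF]
2. ∠ACF = 53°  [cyclic CAGF, opposite ∠C+∠G]
3. ∠AFC = 59°  [△CAF]

∠AFC = 59°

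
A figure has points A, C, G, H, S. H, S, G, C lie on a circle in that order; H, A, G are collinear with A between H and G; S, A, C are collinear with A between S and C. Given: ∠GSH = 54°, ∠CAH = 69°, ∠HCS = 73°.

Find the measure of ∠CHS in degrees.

∠CHS = 91°

1. ∠GCH = 126°  [cyclic HSGC, opposite ∠S+∠C]
2. ∠CHG = 38°  [△HAC]
3. ∠CGH = 16°  [△HGC]
4. ∠CSH = 16°  [same arc HC]
5. ∠CHS = 91°  [△HSC]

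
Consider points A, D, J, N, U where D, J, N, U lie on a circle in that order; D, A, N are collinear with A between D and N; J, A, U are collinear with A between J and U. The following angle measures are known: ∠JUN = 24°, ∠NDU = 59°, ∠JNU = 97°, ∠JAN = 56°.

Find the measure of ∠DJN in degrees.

1. ∠JDN = 24°  [same arc JN]
2. ∠NJU = 59°  [△JNU]
3. ∠DNJ = 65°  [△JAN]
4. ∠DJN = 91°  [△DJN]

∠DJN = 91°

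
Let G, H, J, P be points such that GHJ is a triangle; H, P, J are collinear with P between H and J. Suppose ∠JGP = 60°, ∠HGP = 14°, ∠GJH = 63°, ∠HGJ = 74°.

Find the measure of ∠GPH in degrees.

∠GPH = 123°

1. ∠GHJ = 43°  [△GHJ]
2. ∠GHP = 43°  [P on ray HJ]
3. ∠GPH = 123°  [△GHP]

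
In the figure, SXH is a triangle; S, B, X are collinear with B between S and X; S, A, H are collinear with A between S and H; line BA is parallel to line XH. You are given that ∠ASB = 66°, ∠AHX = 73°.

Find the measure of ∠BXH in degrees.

1. ∠HSX = 66°  [B on SX, A on SH]
2. ∠SHX = 73°  [A on ray HS]
3. ∠HXS = 41°  [△SXH]
4. ∠BXH = 41°  [B on ray XS]

∠BXH = 41°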